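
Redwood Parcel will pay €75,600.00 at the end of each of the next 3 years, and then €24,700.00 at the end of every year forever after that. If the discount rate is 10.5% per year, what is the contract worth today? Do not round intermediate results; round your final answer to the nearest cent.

€360712.88

PV of 3-year annuity: €75,600.00 × [1 − (1+0.105)^−3] / 0.105 = 186363.33375
Perpetuity value at year 3: €24,700.00 / 0.105 = 235238.09524
PV of perpetuity: 235238.09524 / (1+0.105)^3 = 174349.54572
Total PV = 186363.33375 + 174349.54572 = 360712.87947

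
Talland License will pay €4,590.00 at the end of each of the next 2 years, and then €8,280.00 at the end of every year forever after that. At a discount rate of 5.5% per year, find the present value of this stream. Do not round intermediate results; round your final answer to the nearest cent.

PV of 2-year annuity: €4,590.00 × [1 − (1+0.055)^−2] / 0.055 = 8474.60749
Perpetuity value at year 2: €8,280.00 / 0.055 = 150545.45455
PV of perpetuity: 150545.45455 / (1+0.055)^2 = 135257.92731
Total PV = 8474.60749 + 135257.92731 = 143732.53480

€143732.53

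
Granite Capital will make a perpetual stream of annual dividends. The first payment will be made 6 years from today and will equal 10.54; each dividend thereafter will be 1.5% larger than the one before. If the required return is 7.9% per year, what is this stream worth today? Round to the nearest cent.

Value at end of year 5: C₁ / (r − g) = 10.54 / (0.079 − 0.015) = 164.6875
Discount to today: PV = 164.6875 / (1 + 0.079)^5 = 164.6875 / 1.462538 = 112.60

112.60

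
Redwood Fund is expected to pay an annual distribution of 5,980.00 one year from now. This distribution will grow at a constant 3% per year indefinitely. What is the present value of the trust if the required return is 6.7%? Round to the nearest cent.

Growing perpetuity: P = D₁ / (r − g) = 5,980.0000 / (0.067 − 0.03) = 161,621.62

161621.62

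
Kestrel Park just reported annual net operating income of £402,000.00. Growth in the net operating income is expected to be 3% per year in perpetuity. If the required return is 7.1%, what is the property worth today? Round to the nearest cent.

D₁ = D₀ × (1 + g) = £402,000.00 × 1.03 = £414,060.0000
Growing perpetuity: P = D₁ / (r − g) = £414,060.0000 / (0.071 − 0.03) = £10,099,024.39

£10099024.39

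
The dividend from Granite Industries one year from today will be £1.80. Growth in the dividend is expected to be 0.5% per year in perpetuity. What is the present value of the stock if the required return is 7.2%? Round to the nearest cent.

Growing perpetuity: P = D₁ / (r − g) = £1.8000 / (0.072 − 0.005) = £26.87

£26.87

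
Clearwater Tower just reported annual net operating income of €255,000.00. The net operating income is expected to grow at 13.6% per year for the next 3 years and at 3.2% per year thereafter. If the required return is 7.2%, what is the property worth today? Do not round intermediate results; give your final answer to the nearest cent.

€8689109.38

D_1 = 289680.00000
D_2 = 329076.48000
D_3 = 373830.88128
Terminal value at year 3: TV = D_3×(1+g_2)/(r−g_2) = 385793.46948/0.04 = 9644836.73702
P_0 = D_1/(1+r)^1 + D_2/(1+r)^2 + D_3/(1+r)^3 + TV/(1+r)^3
    = 270223.88060 + 286356.64959 + 303452.56897 + 7829076.27933 = 8689109.37848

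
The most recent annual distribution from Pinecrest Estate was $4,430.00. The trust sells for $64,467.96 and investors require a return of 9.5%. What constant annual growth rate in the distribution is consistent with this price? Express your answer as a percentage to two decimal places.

2.46%

P = D₀(1+g)/(r−g) ⇒ P(r−g) = D₀(1+g) ⇒ g(P+D₀) = P·r − D₀
g = (P·r − D₀)/(P + D₀) = ($64,467.96×0.095 − $4,430.00) / ($64,467.96 + $4,430.00) = 0.024594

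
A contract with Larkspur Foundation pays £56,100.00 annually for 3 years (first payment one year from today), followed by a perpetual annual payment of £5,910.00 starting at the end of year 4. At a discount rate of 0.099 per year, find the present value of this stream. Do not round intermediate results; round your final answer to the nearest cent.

PV of 3-year annuity: £56,100.00 × [1 − (1+0.099)^−3] / 0.099 = 139758.37561
Perpetuity value at year 3: £5,910.00 / 0.099 = 59696.96970
PV of perpetuity: 59696.96970 / (1+0.099)^3 = 44973.76114
Total PV = 139758.37561 + 44973.76114 = 184732.13676

£184732.14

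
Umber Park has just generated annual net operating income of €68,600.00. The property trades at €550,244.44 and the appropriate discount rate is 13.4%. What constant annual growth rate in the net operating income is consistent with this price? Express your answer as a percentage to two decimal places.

0.83%

P = D₀(1+g)/(r−g) ⇒ P(r−g) = D₀(1+g) ⇒ g(P+D₀) = P·r − D₀
g = (P·r − D₀)/(P + D₀) = (€550,244.44×0.134 − €68,600.00) / (€550,244.44 + €68,600.00) = 0.008294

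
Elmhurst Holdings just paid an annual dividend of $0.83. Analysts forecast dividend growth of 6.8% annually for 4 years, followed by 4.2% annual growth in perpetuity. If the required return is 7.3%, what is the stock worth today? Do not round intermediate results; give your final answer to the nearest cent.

D_1 = 0.88644
D_2 = 0.94672
D_3 = 1.01109
D_4 = 1.07985
Terminal value at year 4: TV = D_4×(1+g_2)/(r−g_2) = 1.12520/0.031 = 36.29687
P_0 = D_1/(1+r)^1 + D_2/(1+r)^2 + D_3/(1+r)^3 + D_4/(1+r)^4 + TV/(1+r)^4
    = 0.82613 + 0.82228 + 0.81845 + 0.81464 + 27.38232 = 30.66382

$30.66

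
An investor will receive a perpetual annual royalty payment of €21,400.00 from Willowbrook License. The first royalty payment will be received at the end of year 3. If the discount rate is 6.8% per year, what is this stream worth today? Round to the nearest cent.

Value at end of year 2: C / r = €21,400.00 / 0.068 = €314,705.8824
Discount to today: PV = €314,705.8824 / (1 + 0.068)^2 = €314,705.8824 / 1.140624 = €275,906.77

€275906.77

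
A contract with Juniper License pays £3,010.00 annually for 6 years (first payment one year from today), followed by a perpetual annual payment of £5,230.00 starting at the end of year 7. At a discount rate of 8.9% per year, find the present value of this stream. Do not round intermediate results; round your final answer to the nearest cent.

£48775.54

PV of 6-year annuity: £3,010.00 × [1 − (1+0.089)^−6] / 0.089 = 13542.96749
Perpetuity value at year 6: £5,230.00 / 0.089 = 58764.04494
PV of perpetuity: 58764.04494 / (1+0.089)^6 = 35232.57651
Total PV = 13542.96749 + 35232.57651 = 48775.54400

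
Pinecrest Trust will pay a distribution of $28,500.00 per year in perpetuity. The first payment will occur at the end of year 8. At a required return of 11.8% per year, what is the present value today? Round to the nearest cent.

Value at end of year 7: C / r = $28,500.00 / 0.118 = $241,525.4237
Discount to today: PV = $241,525.4237 / (1 + 0.118)^7 = $241,525.4237 / 2.183195 = $110,629.32

$110629.32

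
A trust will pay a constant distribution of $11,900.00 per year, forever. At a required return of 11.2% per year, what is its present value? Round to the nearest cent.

Level perpetuity: PV = C / r = $11,900.00 / 0.112 = $106,250.00

$106250.00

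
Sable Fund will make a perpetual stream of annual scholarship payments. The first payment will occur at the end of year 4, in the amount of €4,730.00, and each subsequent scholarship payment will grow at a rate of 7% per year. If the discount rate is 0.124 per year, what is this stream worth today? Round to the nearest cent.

€61683.42

Value at end of year 3: C₁ / (r − g) = €4,730.00 / (0.124 − 0.07) = €87,592.5926
Discount to today: PV = €87,592.5926 / (1 + 0.124)^3 = €87,592.5926 / 1.420035 = €61,683.42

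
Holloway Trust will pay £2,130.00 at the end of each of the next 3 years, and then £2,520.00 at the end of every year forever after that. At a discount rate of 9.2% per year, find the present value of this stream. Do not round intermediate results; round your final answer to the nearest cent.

£26407.61

PV of 3-year annuity: £2,130.00 × [1 − (1+0.092)^−3] / 0.092 = 5372.49716
Perpetuity value at year 3: £2,520.00 / 0.092 = 27391.30435
PV of perpetuity: 27391.30435 / (1+0.092)^3 = 21035.11053
Total PV = 5372.49716 + 21035.11053 = 26407.60769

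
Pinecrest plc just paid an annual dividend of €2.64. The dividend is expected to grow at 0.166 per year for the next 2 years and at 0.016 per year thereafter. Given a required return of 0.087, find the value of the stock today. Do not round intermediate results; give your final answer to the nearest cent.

D_1 = 3.07824
D_2 = 3.58923
Terminal value at year 2: TV = D_2×(1+g_2)/(r−g_2) = 3.64666/0.071 = 51.36134
P_0 = D_1/(1+r)^1 + D_2/(1+r)^2 + TV/(1+r)^2
    = 2.83187 + 3.03768 + 43.46876 = 49.33831

€49.34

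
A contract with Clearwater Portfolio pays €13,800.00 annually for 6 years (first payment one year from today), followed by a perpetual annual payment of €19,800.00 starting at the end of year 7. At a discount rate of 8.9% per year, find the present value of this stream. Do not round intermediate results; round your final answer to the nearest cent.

€195475.96

PV of 6-year annuity: €13,800.00 × [1 − (1+0.089)^−6] / 0.089 = 62090.68153
Perpetuity value at year 6: €19,800.00 / 0.089 = 222471.91011
PV of perpetuity: 222471.91011 / (1+0.089)^6 = 133385.28009
Total PV = 62090.68153 + 133385.28009 = 195475.96162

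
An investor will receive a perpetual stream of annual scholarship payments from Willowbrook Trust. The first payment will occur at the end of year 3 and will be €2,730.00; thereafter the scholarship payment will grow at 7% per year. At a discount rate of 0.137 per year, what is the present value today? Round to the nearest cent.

Value at end of year 2: C₁ / (r − g) = €2,730.00 / (0.137 − 0.07) = €40,746.2687
Discount to today: PV = €40,746.2687 / (1 + 0.137)^2 = €40,746.2687 / 1.292769 = €31,518.60

€31518.60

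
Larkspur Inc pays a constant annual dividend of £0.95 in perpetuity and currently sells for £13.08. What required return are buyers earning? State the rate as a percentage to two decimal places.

P = C/r ⇒ r = C/P = £0.95/£13.08 = 0.072630

7.26%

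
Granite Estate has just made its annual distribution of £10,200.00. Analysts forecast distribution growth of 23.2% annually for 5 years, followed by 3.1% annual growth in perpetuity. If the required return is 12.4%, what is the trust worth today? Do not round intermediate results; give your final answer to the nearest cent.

£246620.37

D_1 = 12566.40000
D_2 = 15481.80480
D_3 = 19073.58351
D_4 = 23498.65489
D_5 = 28950.34282
Terminal value at year 5: TV = D_5×(1+g_2)/(r−g_2) = 29847.80345/0.093 = 320944.12312
P_0 = D_1/(1+r)^1 + D_2/(1+r)^2 + D_3/(1+r)^3 + D_4/(1+r)^4 + D_5/(1+r)^5 + TV/(1+r)^5
    = 11180.07117 + 12254.31289 + 13431.77356 + 14722.37102 + 16136.97606 + 178894.86365 = 246620.36835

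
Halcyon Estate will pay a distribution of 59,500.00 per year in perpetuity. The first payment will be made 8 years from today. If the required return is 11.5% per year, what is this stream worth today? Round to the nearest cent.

Value at end of year 7: C / r = 59,500.00 / 0.115 = 517,391.3043
Discount to today: PV = 517,391.3043 / (1 + 0.115)^7 = 517,391.3043 / 2.142516 = 241,487.72

241487.72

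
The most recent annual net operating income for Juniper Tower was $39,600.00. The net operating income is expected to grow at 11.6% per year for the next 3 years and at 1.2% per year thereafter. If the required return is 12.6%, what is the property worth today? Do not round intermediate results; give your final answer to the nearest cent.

D_1 = 44193.60000
D_2 = 49320.05760
D_3 = 55041.18428
Terminal value at year 3: TV = D_3×(1+g_2)/(r−g_2) = 55701.67849/0.114 = 488611.21485
P_0 = D_1/(1+r)^1 + D_2/(1+r)^2 + D_3/(1+r)^3 + TV/(1+r)^3
    = 39248.31261 + 38899.74856 + 38554.28010 + 342253.78471 = 458956.12598

$458956.13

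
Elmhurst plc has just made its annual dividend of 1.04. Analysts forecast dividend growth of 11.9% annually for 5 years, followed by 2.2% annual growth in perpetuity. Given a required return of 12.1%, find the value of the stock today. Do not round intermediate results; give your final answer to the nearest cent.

15.81

D_1 = 1.16376
D_2 = 1.30225
D_3 = 1.45721
D_4 = 1.63062
D_5 = 1.82467
Terminal value at year 5: TV = D_5×(1+g_2)/(r−g_2) = 1.86481/0.099 = 18.83647
P_0 = D_1/(1+r)^1 + D_2/(1+r)^2 + D_3/(1+r)^3 + D_4/(1+r)^4 + D_5/(1+r)^5 + TV/(1+r)^5
    = 1.03814 + 1.03629 + 1.03444 + 1.03260 + 1.03076 + 10.64073 = 15.81296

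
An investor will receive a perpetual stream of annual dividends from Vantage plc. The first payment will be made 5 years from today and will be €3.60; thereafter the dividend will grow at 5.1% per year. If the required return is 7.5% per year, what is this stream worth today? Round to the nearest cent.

€112.32

Value at end of year 4: C₁ / (r − g) = €3.60 / (0.075 − 0.051) = €150.0000
Discount to today: PV = €150.0000 / (1 + 0.075)^4 = €150.0000 / 1.335469 = €112.32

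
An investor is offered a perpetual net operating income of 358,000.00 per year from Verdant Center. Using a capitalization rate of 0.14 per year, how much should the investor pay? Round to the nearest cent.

2557142.86

Level perpetuity: PV = C / r = 358,000.00 / 0.14 = 2,557,142.86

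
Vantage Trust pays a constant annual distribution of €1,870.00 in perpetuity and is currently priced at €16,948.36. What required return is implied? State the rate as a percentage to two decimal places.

11.03%

P = C/r ⇒ r = C/P = €1,870.00/€16,948.36 = 0.110335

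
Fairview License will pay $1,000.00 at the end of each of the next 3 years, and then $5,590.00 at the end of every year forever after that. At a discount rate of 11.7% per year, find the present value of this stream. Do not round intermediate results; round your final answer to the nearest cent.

$36696.29

PV of 3-year annuity: $1,000.00 × [1 − (1+0.117)^−3] / 0.117 = 2414.26762
Perpetuity value at year 3: $5,590.00 / 0.117 = 47777.77778
PV of perpetuity: 47777.77778 / (1+0.117)^3 = 34282.02180
Total PV = 2414.26762 + 34282.02180 = 36696.28942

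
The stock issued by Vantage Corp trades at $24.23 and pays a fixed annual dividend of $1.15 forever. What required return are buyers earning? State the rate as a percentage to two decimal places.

P = C/r ⇒ r = C/P = $1.15/$24.23 = 0.047462

4.75%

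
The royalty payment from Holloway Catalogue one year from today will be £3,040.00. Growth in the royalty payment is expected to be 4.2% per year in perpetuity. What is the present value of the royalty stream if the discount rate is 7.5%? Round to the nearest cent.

£92121.21

Growing perpetuity: P = D₁ / (r − g) = £3,040.0000 / (0.075 − 0.042) = £92,121.21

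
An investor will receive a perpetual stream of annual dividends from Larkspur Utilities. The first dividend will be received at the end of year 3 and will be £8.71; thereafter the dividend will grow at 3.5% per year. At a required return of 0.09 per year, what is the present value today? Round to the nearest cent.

Value at end of year 2: C₁ / (r − g) = £8.71 / (0.09 − 0.035) = £158.3636
Discount to today: PV = £158.3636 / (1 + 0.09)^2 = £158.3636 / 1.188100 = £133.29

£133.29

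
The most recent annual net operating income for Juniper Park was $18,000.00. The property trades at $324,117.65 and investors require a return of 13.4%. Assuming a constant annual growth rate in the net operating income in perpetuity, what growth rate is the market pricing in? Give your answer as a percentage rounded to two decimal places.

P = D₀(1+g)/(r−g) ⇒ P(r−g) = D₀(1+g) ⇒ g(P+D₀) = P·r − D₀
g = (P·r − D₀)/(P + D₀) = ($324,117.65×0.134 − $18,000.00) / ($324,117.65 + $18,000.00) = 0.074336

7.43%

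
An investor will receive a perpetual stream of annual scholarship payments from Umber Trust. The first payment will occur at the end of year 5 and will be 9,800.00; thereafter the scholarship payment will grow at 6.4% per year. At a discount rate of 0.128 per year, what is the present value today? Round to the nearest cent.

94582.26

Value at end of year 4: C₁ / (r − g) = 9,800.00 / (0.128 − 0.064) = 153,125.0000
Discount to today: PV = 153,125.0000 / (1 + 0.128)^4 = 153,125.0000 / 1.618961 = 94,582.26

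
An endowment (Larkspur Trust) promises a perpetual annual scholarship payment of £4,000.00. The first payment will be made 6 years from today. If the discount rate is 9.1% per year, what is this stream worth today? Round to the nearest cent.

Value at end of year 5: C / r = £4,000.00 / 0.091 = £43,956.0440
Discount to today: PV = £43,956.0440 / (1 + 0.091)^5 = £43,956.0440 / 1.545695 = £28,437.72

£28437.72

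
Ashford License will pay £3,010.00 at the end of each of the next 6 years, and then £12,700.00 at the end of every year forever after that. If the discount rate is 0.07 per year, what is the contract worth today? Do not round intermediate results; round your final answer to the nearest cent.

PV of 6-year annuity: £3,010.00 × [1 − (1+0.07)^−6] / 0.07 = 14347.28438
Perpetuity value at year 6: £12,700.00 / 0.07 = 181428.57143
PV of perpetuity: 181428.57143 / (1+0.07)^6 = 120893.51775
Total PV = 14347.28438 + 120893.51775 = 135240.80213

£135240.80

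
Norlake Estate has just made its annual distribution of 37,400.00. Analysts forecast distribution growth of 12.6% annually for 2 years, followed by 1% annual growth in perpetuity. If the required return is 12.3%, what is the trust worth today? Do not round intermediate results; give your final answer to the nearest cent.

D_1 = 42112.40000
D_2 = 47418.56240
Terminal value at year 2: TV = D_2×(1+g_2)/(r−g_2) = 47892.74802/0.113 = 423829.62853
P_0 = D_1/(1+r)^1 + D_2/(1+r)^2 + TV/(1+r)^2
    = 37499.91095 + 37600.08881 + 336071.59024 = 411171.59000

411171.59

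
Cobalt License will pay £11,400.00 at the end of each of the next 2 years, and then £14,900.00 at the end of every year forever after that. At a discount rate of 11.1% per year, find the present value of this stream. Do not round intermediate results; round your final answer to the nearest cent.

£128248.35

PV of 2-year annuity: £11,400.00 × [1 − (1+0.111)^−2] / 0.111 = 19496.87318
Perpetuity value at year 2: £14,900.00 / 0.111 = 134234.23423
PV of perpetuity: 134234.23423 / (1+0.111)^2 = 108751.47894
Total PV = 19496.87318 + 108751.47894 = 128248.35212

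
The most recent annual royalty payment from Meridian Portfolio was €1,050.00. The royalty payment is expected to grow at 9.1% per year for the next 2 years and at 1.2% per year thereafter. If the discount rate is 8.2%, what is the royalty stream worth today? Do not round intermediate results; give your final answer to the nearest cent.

€17559.86

D_1 = 1145.55000
D_2 = 1249.79505
Terminal value at year 2: TV = D_2×(1+g_2)/(r−g_2) = 1264.79259/0.07 = 18068.46558
P_0 = D_1/(1+r)^1 + D_2/(1+r)^2 + TV/(1+r)^2
    = 1058.73383 + 1067.54030 + 15433.58262 = 17559.85675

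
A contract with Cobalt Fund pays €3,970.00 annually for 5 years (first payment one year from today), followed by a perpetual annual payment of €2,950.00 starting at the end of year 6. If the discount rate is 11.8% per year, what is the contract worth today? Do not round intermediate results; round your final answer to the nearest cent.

PV of 5-year annuity: €3,970.00 × [1 − (1+0.118)^−5] / 0.118 = 14382.15192
Perpetuity value at year 5: €2,950.00 / 0.118 = 25000.00000
PV of perpetuity: 25000.00000 / (1+0.118)^5 = 14313.01053
Total PV = 14382.15192 + 14313.01053 = 28695.16246

€28695.16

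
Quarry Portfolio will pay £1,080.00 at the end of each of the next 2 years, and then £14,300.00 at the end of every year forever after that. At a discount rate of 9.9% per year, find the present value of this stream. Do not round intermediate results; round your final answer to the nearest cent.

£121469.82

PV of 2-year annuity: £1,080.00 × [1 − (1+0.099)^−2] / 0.099 = 1876.89860
Perpetuity value at year 2: £14,300.00 / 0.099 = 144444.44444
PV of perpetuity: 144444.44444 / (1+0.099)^2 = 119592.91675
Total PV = 1876.89860 + 119592.91675 = 121469.81535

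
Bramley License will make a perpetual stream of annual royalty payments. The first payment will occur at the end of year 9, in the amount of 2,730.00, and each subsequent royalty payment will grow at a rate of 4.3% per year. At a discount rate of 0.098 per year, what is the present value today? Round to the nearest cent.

23495.31

Value at end of year 8: C₁ / (r − g) = 2,730.00 / (0.098 − 0.043) = 49,636.3636
Discount to today: PV = 49,636.3636 / (1 + 0.098)^8 = 49,636.3636 / 2.112607 = 23,495.31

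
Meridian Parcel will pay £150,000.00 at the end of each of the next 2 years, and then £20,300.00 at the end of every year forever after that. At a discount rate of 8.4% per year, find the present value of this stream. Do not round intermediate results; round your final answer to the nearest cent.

PV of 2-year annuity: £150,000.00 × [1 − (1+0.084)^−2] / 0.084 = 266029.87432
Perpetuity value at year 2: £20,300.00 / 0.084 = 241666.66667
PV of perpetuity: 241666.66667 / (1+0.084)^2 = 205663.95701
Total PV = 266029.87432 + 205663.95701 = 471693.83133

£471693.83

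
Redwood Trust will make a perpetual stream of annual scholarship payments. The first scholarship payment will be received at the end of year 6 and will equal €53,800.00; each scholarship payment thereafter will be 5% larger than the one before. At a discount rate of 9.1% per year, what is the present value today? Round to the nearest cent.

Value at end of year 5: C₁ / (r − g) = €53,800.00 / (0.091 − 0.05) = €1,312,195.1220
Discount to today: PV = €1,312,195.1220 / (1 + 0.091)^5 = €1,312,195.1220 / 1.545695 = €848,935.44

€848935.44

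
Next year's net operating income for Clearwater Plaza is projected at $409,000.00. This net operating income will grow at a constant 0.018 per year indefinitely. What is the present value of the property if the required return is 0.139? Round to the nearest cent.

Growing perpetuity: P = D₁ / (r − g) = $409,000.0000 / (0.139 − 0.018) = $3,380,165.29

$3380165.29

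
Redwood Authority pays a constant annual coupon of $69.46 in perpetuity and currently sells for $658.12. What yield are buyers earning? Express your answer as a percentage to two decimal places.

10.55%

P = C/r ⇒ r = C/P = $69.46/$658.12 = 0.105543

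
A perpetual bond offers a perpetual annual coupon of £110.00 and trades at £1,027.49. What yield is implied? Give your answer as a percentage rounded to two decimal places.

P = C/r ⇒ r = C/P = £110.00/£1,027.49 = 0.107057

10.71%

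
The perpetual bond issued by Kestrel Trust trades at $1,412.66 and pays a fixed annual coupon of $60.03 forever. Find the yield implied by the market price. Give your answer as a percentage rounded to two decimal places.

4.25%

P = C/r ⇒ r = C/P = $60.03/$1,412.66 = 0.042494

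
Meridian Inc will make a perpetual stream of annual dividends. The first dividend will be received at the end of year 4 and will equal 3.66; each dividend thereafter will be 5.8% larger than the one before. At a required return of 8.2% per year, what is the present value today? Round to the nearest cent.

120.39

Value at end of year 3: C₁ / (r − g) = 3.66 / (0.082 − 0.058) = 152.5000
Discount to today: PV = 152.5000 / (1 + 0.082)^3 = 152.5000 / 1.266723 = 120.39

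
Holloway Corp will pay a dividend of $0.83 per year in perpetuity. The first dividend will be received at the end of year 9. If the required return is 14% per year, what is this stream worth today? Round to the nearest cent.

Value at end of year 8: C / r = $0.83 / 0.14 = $5.9286
Discount to today: PV = $5.9286 / (1 + 0.14)^8 = $5.9286 / 2.852586 = $2.08

$2.08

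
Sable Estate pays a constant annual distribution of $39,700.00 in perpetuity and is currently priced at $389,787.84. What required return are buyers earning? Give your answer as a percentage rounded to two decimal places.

P = C/r ⇒ r = C/P = $39,700.00/$389,787.84 = 0.101850

10.19%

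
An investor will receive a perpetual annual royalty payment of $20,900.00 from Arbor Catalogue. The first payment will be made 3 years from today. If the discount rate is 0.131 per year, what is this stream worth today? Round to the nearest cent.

Value at end of year 2: C / r = $20,900.00 / 0.131 = $159,541.9847
Discount to today: PV = $159,541.9847 / (1 + 0.131)^2 = $159,541.9847 / 1.279161 = $124,723.93

$124723.93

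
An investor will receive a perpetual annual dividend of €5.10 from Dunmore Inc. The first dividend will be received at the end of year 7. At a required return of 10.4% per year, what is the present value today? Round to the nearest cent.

Value at end of year 6: C / r = €5.10 / 0.104 = €49.0385
Discount to today: PV = €49.0385 / (1 + 0.104)^6 = €49.0385 / 1.810566 = €27.08

€27.08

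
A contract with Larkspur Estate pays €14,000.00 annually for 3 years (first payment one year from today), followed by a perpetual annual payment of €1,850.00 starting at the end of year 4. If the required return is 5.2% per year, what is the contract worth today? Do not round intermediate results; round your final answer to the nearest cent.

€68540.78

PV of 3-year annuity: €14,000.00 × [1 − (1+0.052)^−3] / 0.052 = 37983.04225
Perpetuity value at year 3: €1,850.00 / 0.052 = 35576.92308
PV of perpetuity: 35576.92308 / (1+0.052)^3 = 30557.73535
Total PV = 37983.04225 + 30557.73535 = 68540.77760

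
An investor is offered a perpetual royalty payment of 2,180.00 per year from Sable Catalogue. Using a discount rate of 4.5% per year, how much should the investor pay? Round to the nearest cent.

Level perpetuity: PV = C / r = 2,180.00 / 0.045 = 48,444.44

48444.44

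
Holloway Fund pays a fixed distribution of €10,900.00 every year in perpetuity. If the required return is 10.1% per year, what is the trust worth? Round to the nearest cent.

€107920.79

Level perpetuity: PV = C / r = €10,900.00 / 0.101 = €107,920.79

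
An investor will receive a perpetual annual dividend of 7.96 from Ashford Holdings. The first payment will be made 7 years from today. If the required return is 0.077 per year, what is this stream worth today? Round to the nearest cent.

Value at end of year 6: C / r = 7.96 / 0.077 = 103.3766
Discount to today: PV = 103.3766 / (1 + 0.077)^6 = 103.3766 / 1.560609 = 66.24

66.24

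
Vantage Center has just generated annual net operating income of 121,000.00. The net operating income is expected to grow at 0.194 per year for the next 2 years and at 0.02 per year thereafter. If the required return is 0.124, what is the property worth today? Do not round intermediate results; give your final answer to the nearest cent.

1604223.00

D_1 = 144474.00000
D_2 = 172501.95600
Terminal value at year 2: TV = D_2×(1+g_2)/(r−g_2) = 175951.99512/0.104 = 1691846.10692
P_0 = D_1/(1+r)^1 + D_2/(1+r)^2 + TV/(1+r)^2
    = 128535.58719 + 136540.47251 + 1339146.94194 = 1604223.00164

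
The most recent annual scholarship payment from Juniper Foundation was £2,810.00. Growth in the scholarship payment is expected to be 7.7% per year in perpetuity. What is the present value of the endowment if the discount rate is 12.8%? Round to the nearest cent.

£59340.59

D₁ = D₀ × (1 + g) = £2,810.00 × 1.077 = £3,026.3700
Growing perpetuity: P = D₁ / (r − g) = £3,026.3700 / (0.128 − 0.077) = £59,340.59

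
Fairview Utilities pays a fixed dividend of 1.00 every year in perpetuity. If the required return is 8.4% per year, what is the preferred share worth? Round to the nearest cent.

Level perpetuity: PV = C / r = 1.00 / 0.084 = 11.90

11.90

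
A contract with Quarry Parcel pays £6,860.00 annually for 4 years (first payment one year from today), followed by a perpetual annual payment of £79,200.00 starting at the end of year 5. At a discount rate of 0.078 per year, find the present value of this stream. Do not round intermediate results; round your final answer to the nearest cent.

£774714.83

PV of 4-year annuity: £6,860.00 × [1 − (1+0.078)^−4] / 0.078 = 22822.70824
Perpetuity value at year 4: £79,200.00 / 0.078 = 1015384.61538
PV of perpetuity: 1015384.61538 / (1+0.078)^4 = 751892.12372
Total PV = 22822.70824 + 751892.12372 = 774714.83197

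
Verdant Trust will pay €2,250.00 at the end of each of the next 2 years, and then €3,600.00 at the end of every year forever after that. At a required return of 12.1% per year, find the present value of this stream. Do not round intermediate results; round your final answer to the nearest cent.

PV of 2-year annuity: €2,250.00 × [1 − (1+0.121)^−2] / 0.121 = 3797.62398
Perpetuity value at year 2: €3,600.00 / 0.121 = 29752.06612
PV of perpetuity: 29752.06612 / (1+0.121)^2 = 23675.86774
Total PV = 3797.62398 + 23675.86774 = 27473.49173

€27473.49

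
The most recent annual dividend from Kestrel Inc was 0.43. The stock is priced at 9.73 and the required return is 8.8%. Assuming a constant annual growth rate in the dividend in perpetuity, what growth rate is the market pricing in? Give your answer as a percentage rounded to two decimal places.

P = D₀(1+g)/(r−g) ⇒ P(r−g) = D₀(1+g) ⇒ g(P+D₀) = P·r − D₀
g = (P·r − D₀)/(P + D₀) = (9.73×0.088 − 0.43) / (9.73 + 0.43) = 0.041953

4.20%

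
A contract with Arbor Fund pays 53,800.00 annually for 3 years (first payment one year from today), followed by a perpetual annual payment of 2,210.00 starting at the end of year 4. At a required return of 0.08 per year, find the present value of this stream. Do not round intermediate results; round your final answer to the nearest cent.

160577.43

PV of 3-year annuity: 53,800.00 × [1 − (1+0.08)^−3] / 0.08 = 138647.81791
Perpetuity value at year 3: 2,210.00 / 0.08 = 27625.00000
PV of perpetuity: 27625.00000 / (1+0.08)^3 = 21929.61566
Total PV = 138647.81791 + 21929.61566 = 160577.43357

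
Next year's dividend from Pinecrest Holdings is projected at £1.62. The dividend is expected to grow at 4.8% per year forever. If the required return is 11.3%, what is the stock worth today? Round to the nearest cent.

£24.92

Growing perpetuity: P = D₁ / (r − g) = £1.6200 / (0.113 − 0.048) = £24.92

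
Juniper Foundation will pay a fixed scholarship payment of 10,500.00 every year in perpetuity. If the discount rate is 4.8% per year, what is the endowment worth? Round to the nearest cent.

218750.00

Level perpetuity: PV = C / r = 10,500.00 / 0.048 = 218,750.00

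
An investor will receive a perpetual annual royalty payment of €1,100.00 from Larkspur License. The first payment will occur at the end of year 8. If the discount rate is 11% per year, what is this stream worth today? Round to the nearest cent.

Value at end of year 7: C / r = €1,100.00 / 0.11 = €10,000.0000
Discount to today: PV = €10,000.0000 / (1 + 0.11)^7 = €10,000.0000 / 2.076160 = €4,816.58

€4816.58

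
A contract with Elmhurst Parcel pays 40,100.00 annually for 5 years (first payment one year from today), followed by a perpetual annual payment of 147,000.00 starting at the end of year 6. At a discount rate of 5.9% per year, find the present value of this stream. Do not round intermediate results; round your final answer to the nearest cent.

PV of 5-year annuity: 40,100.00 × [1 − (1+0.059)^−5] / 0.059 = 169376.30111
Perpetuity value at year 5: 147,000.00 / 0.059 = 2491525.42373
PV of perpetuity: 2491525.42373 / (1+0.059)^5 = 1870619.78125
Total PV = 169376.30111 + 1870619.78125 = 2039996.08236

2039996.08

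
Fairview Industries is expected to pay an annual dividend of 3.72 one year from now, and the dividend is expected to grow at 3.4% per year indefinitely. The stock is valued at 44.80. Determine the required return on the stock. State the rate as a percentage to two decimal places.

11.70%

P = D₁/(r − g) ⇒ r = D₁/P + g = 3.7200/44.80 + 0.034 = 0.083036 + 0.034 = 0.117036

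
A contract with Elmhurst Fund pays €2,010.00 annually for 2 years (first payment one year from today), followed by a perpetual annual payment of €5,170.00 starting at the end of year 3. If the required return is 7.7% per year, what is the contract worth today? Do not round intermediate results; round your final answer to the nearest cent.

PV of 2-year annuity: €2,010.00 × [1 − (1+0.077)^−2] / 0.077 = 3599.15995
Perpetuity value at year 2: €5,170.00 / 0.077 = 67142.85714
PV of perpetuity: 67142.85714 / (1+0.077)^2 = 57885.31638
Total PV = 3599.15995 + 57885.31638 = 61484.47633

€61484.48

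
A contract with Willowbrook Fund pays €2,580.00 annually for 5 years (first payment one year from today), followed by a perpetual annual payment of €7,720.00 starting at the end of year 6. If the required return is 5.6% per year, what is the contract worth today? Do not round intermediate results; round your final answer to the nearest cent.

€115967.94

PV of 5-year annuity: €2,580.00 × [1 − (1+0.056)^−5] / 0.056 = 10987.18738
Perpetuity value at year 5: €7,720.00 / 0.056 = 137857.14286
PV of perpetuity: 137857.14286 / (1+0.056)^5 = 104980.75271
Total PV = 10987.18738 + 104980.75271 = 115967.94009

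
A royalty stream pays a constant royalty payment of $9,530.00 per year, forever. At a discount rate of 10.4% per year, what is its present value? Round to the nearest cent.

Level perpetuity: PV = C / r = $9,530.00 / 0.104 = $91,634.62

$91634.62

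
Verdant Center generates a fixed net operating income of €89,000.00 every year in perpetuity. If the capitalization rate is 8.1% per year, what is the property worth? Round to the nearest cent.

€1098765.43

Level perpetuity: PV = C / r = €89,000.00 / 0.081 = €1,098,765.43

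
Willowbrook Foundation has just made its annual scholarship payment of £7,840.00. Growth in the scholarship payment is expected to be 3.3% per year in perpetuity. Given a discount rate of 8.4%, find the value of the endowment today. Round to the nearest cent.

£158798.43

D₁ = D₀ × (1 + g) = £7,840.00 × 1.033 = £8,098.7200
Growing perpetuity: P = D₁ / (r − g) = £8,098.7200 / (0.084 − 0.033) = £158,798.43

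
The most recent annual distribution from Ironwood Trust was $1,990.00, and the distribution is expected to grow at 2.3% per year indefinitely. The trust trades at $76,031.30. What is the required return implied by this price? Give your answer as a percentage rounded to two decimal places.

4.98%

D₁ = $1,990.00 × 1.023 = $2,035.7700
P = D₁/(r − g) ⇒ r = D₁/P + g = $2,035.7700/$76,031.30 + 0.023 = 0.026775 + 0.023 = 0.049775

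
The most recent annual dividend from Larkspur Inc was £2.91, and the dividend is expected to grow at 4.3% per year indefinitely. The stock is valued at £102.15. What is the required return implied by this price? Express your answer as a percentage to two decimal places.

7.27%

D₁ = £2.91 × 1.043 = £3.0351
P = D₁/(r − g) ⇒ r = D₁/P + g = £3.0351/£102.15 + 0.043 = 0.029712 + 0.043 = 0.072712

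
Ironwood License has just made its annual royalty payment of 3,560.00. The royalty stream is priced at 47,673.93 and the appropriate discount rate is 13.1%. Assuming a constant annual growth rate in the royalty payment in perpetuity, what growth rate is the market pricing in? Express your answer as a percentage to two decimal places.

P = D₀(1+g)/(r−g) ⇒ P(r−g) = D₀(1+g) ⇒ g(P+D₀) = P·r − D₀
g = (P·r − D₀)/(P + D₀) = (47,673.93×0.131 − 3,560.00) / (47,673.93 + 3,560.00) = 0.052412

5.24%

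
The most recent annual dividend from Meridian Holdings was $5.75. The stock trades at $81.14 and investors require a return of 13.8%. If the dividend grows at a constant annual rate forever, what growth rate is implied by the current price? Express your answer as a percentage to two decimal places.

P = D₀(1+g)/(r−g) ⇒ P(r−g) = D₀(1+g) ⇒ g(P+D₀) = P·r − D₀
g = (P·r − D₀)/(P + D₀) = ($81.14×0.138 − $5.75) / ($81.14 + $5.75) = 0.062692

6.27%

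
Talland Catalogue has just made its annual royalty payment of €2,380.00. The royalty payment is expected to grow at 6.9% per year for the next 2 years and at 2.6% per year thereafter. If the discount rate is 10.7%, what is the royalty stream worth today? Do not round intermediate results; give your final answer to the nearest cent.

€32630.21

D_1 = 2544.22000
D_2 = 2719.77118
Terminal value at year 2: TV = D_2×(1+g_2)/(r−g_2) = 2790.48523/0.081 = 34450.43495
P_0 = D_1/(1+r)^1 + D_2/(1+r)^2 + TV/(1+r)^2
    = 2298.30172 + 2219.40789 + 28112.49995 = 32630.20955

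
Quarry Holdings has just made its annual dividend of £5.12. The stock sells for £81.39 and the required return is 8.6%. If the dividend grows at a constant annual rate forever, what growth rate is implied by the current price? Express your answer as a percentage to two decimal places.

P = D₀(1+g)/(r−g) ⇒ P(r−g) = D₀(1+g) ⇒ g(P+D₀) = P·r − D₀
g = (P·r − D₀)/(P + D₀) = (£81.39×0.086 − £5.12) / (£81.39 + £5.12) = 0.021726

2.17%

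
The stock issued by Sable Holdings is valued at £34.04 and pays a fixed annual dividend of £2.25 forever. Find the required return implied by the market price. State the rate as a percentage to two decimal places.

6.61%

P = C/r ⇒ r = C/P = £2.25/£34.04 = 0.066099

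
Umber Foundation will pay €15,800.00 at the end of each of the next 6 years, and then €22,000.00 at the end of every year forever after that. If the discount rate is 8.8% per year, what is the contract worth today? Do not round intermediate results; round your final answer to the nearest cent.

€222020.68

PV of 6-year annuity: €15,800.00 × [1 − (1+0.088)^−6] / 0.088 = 71302.14992
Perpetuity value at year 6: €22,000.00 / 0.088 = 250000.00000
PV of perpetuity: 250000.00000 / (1+0.088)^6 = 150718.52543
Total PV = 71302.14992 + 150718.52543 = 222020.67535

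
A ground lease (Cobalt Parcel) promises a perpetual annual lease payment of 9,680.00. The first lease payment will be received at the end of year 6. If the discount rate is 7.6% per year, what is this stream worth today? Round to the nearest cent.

88308.07

Value at end of year 5: C / r = 9,680.00 / 0.076 = 127,368.4211
Discount to today: PV = 127,368.4211 / (1 + 0.076)^5 = 127,368.4211 / 1.442319 = 88,308.07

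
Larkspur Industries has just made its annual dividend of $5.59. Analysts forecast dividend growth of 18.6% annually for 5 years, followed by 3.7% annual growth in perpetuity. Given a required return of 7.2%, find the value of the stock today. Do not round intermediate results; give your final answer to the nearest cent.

D_1 = 6.62974
D_2 = 7.86287
D_3 = 9.32537
D_4 = 11.05988
D_5 = 13.11702
Terminal value at year 5: TV = D_5×(1+g_2)/(r−g_2) = 13.60235/0.035 = 388.63863
P_0 = D_1/(1+r)^1 + D_2/(1+r)^2 + D_3/(1+r)^3 + D_4/(1+r)^4 + D_5/(1+r)^5 + TV/(1+r)^5
    = 6.18446 + 6.84213 + 7.56975 + 8.37474 + 9.26534 + 274.51877 = 312.75519

$312.76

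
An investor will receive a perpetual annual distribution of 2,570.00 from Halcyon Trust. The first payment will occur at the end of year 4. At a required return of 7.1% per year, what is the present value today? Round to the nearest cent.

29464.99

Value at end of year 3: C / r = 2,570.00 / 0.071 = 36,197.1831
Discount to today: PV = 36,197.1831 / (1 + 0.071)^3 = 36,197.1831 / 1.228481 = 29,464.99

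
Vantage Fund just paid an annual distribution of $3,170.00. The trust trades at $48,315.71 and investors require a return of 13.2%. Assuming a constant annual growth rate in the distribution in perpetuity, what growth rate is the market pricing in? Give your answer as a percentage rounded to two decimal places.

6.23%

P = D₀(1+g)/(r−g) ⇒ P(r−g) = D₀(1+g) ⇒ g(P+D₀) = P·r − D₀
g = (P·r − D₀)/(P + D₀) = ($48,315.71×0.132 − $3,170.00) / ($48,315.71 + $3,170.00) = 0.062302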